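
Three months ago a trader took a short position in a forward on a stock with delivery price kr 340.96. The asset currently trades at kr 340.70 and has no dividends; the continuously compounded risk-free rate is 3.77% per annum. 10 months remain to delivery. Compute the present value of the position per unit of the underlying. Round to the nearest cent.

Current fair forward for the remaining 10 months: F = S·e^(r·T), r = 0.0377
F = 340.70 · e^(0.0377 × 10/12) = 340.70 × 1.031915 = 351.5734
Value of long forward = (F − K)·e^(−rT) = (351.5734 − 340.96) · e^(−0.0377·10/12)
= 10.6134 × 0.969072 = 10.29
Short position value = −(long value) = -kr 10.29

-kr 10.29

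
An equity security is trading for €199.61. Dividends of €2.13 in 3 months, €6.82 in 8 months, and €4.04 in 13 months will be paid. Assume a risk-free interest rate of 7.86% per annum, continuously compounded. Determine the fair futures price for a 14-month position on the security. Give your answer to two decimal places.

€205.33

PV(dividends) I = 2.13·e^(−0.0786·3/12) + 6.82·e^(−0.0786·8/12) + 4.04·e^(−0.0786·13/12)
I = 2.0886 + 6.4718 + 3.7102 = 12.2706
F = (S − I)·e^(rT) = (199.61 − 12.2706) · e^(0.0786·14/12)
= 187.3394 · e^0.091700 = 187.3394 × 1.096036 = €205.33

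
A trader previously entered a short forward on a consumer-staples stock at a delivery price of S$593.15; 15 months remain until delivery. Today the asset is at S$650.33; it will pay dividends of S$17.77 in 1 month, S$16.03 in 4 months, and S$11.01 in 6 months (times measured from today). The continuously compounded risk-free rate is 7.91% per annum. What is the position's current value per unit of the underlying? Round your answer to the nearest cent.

PV(remaining dividends) I = 17.77·e^(−0.0791·1/12) + 16.03·e^(−0.0791·4/12) + 11.01·e^(−0.0791·6/12) = 43.8492
Current forward F = (S − I)·e^(rT) = (650.33 − 43.8492)·e^(0.0791·15/12) = 606.4808 × 1.103928 = 669.5111
Value (long) = (F − K)·e^(−rT) = (669.5111 − 593.15) × 0.905856 = 69.1722
Short position value = −(long value) = -S$69.17

-S$69.17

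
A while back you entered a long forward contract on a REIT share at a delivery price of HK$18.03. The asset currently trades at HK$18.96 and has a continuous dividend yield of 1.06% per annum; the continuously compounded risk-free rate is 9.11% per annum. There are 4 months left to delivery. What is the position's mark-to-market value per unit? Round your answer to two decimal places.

HK$1.40

Current fair forward for the remaining 4 months: F = S·e^((r − q)·T), (r − q) = 0.0911 − 0.0106 = 0.0805
F = 18.96 · e^(0.0805 × 4/12) = 18.96 × 1.027197 = 19.4757
Value of long forward = (F − K)·e^(−rT) = (19.4757 − 18.03) · e^(−0.0911·4/12)
= 1.4457 × 0.970090 = 1.40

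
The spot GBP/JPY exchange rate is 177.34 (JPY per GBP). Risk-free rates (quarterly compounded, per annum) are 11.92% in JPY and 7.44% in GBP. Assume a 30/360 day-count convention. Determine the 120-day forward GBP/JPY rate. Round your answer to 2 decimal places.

By covered interest parity, F = S · (1+r_JPY/4)^(4T) / (1+r_GBP/4)^(4T)
= 177.34 × 1.039929 / 1.024877 = 177.34 × 1.014687
F = 179.94 JPY per GBP

179.94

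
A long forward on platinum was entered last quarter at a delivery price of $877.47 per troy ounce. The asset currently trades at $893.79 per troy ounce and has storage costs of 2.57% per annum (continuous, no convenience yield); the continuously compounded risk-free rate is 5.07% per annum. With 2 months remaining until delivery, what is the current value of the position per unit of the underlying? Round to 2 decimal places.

Current fair forward for the remaining 2 months: F = S·e^((r + u)·T), (r + u) = 0.0507 + 0.0257 = 0.0764
F = 893.79 · e^(0.0764 × 2/12) = 893.79 × 1.012815 = 905.2439
Value of long forward = (F − K)·e^(−rT) = (905.2439 − 877.47) · e^(−0.0507·2/12)
= 27.7739 × 0.991586 = 27.54

$27.54 per troy ounce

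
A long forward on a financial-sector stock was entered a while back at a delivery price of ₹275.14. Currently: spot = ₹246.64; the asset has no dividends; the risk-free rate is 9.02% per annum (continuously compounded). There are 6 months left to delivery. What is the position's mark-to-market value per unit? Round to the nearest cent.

-₹16.37

Current fair forward for the remaining 6 months: F = S·e^(r·T), r = 0.0902
F = 246.64 · e^(0.0902 × 6/12) = 246.64 × 1.046132 = 258.0180
Value of long forward = (F − K)·e^(−rT) = (258.0180 − 275.14) · e^(−0.0902·6/12)
= -17.1220 × 0.955902 = -16.37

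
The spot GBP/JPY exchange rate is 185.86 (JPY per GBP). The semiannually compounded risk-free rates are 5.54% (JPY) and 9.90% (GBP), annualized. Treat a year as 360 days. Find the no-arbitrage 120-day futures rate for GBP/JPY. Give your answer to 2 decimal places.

By covered interest parity, F = S · (1+r_JPY/2)^(2T) / (1+r_GBP/2)^(2T)
= 185.86 × 1.018382 / 1.032734 = 185.86 × 0.986103
F = 183.28 JPY per GBP

183.28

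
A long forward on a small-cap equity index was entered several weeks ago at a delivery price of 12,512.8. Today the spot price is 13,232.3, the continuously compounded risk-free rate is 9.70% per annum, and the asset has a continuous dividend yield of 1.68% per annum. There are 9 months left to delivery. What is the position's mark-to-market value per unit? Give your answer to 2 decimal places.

1431.80

Current fair forward for the remaining 9 months: F = S·e^((r − q)·T), (r − q) = 0.0970 − 0.0168 = 0.0802
F = 13232.3 · e^(0.0802 × 9/12) = 13232.3 × 1.06199583 = 14052.6474
Value of long forward = (F − K)·e^(−rT) = (14052.6474 − 12512.8) · e^(−0.0970·9/12)
= 1539.8474 × 0.92983326 = 1431.80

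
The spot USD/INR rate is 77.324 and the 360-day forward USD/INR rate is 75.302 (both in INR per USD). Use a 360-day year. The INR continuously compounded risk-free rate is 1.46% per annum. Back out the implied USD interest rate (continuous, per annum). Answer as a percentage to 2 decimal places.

F = S·e^((r_INR − r_USD)T) ⇒ r_USD = r_INR − ln(F/S)/T
ln(75.302/77.324) = -0.026498; /(360/360) = -0.026498
r_USD = 0.0146 + 0.026498 = 0.041098
r_USD = 4.11%

4.11%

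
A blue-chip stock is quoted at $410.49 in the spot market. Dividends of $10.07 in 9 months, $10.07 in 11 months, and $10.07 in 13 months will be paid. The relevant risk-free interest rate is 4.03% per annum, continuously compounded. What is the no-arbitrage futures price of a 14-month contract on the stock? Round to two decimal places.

$399.73

PV(dividends) I = 10.07·e^(−0.0403·9/12) + 10.07·e^(−0.0403·11/12) + 10.07·e^(−0.0403·13/12)
I = 9.7702 + 9.7048 + 9.6398 = 29.1148
F = (S − I)·e^(rT) = (410.49 − 29.1148) · e^(0.0403·14/12)
= 381.3752 · e^0.047017 = 381.3752 × 1.048140 = $399.73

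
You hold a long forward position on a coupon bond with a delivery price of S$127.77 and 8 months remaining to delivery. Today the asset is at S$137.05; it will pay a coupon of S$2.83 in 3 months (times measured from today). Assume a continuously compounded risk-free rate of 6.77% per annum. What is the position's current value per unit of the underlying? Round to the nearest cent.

S$12.14

PV(remaining coupons) I = 2.83·e^(−0.0677·3/12) = 2.7825
Current forward F = (S − I)·e^(rT) = (137.05 − 2.7825)·e^(0.0677·8/12) = 134.2675 × 1.046167 = 140.4662
Value (long) = (F − K)·e^(−rT) = (140.4662 − 127.77) × 0.955870 = 12.1359
Value = S$12.14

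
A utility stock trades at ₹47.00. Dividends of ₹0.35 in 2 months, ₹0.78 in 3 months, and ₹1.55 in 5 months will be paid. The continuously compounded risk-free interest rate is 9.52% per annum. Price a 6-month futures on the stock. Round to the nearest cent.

PV(dividends) I = 0.35·e^(−0.0952·2/12) + 0.78·e^(−0.0952·3/12) + 1.55·e^(−0.0952·5/12)
I = 0.3445 + 0.7617 + 1.4897 = 2.5959
F = (S − I)·e^(rT) = (47.00 − 2.5959) · e^(0.0952·6/12)
= 44.4041 · e^0.047600 = 44.4041 × 1.048751 = ₹46.57

₹46.57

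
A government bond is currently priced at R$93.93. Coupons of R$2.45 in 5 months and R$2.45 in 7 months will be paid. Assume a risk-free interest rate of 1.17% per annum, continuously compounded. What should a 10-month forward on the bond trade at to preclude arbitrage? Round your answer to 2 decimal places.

PV(coupons) I = 2.45·e^(−0.0117·5/12) + 2.45·e^(−0.0117·7/12)
I = 2.4381 + 2.4333 = 4.8714
F = (S − I)·e^(rT) = (93.93 − 4.8714) · e^(0.0117·10/12)
= 89.0586 · e^0.009750 = 89.0586 × 1.009798 = R$89.93

R$89.93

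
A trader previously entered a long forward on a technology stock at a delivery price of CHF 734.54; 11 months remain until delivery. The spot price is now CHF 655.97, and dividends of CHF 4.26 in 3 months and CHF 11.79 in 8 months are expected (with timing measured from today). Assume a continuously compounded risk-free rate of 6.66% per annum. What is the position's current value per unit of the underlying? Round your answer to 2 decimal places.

PV(remaining dividends) I = 4.26·e^(−0.0666·3/12) + 11.79·e^(−0.0666·8/12) = 15.4676
Current forward F = (S − I)·e^(rT) = (655.97 − 15.4676)·e^(0.0666·11/12) = 640.5024 × 1.062952 = 680.8233
Value (long) = (F − K)·e^(−rT) = (680.8233 − 734.54) × 0.940776 = -50.5354
Value = -CHF 50.54

-CHF 50.54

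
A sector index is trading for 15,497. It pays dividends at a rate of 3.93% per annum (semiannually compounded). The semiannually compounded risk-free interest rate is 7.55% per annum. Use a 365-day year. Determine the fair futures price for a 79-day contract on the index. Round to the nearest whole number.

15,615

F = S · (1+r/2)^(2T) / (1+q/2)^(2T)
= 15497 × 1.016170 / 1.008459 = 15497 × 1.007646
F = 15,615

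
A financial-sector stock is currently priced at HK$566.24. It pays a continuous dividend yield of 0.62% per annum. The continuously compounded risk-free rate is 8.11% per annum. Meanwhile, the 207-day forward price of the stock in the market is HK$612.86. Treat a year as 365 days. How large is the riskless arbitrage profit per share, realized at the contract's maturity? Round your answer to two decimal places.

Fair forward: F* = S·e^(carry·T), with carry = (r − q) = 0.0811 − 0.0062 = 0.0749
F* = 566.24 · e^(0.0749 × 207/365) = 566.24 · e^0.042478 = 566.24 × 1.043393 = HK$590.8109
Market HK$612.86 > fair HK$590.8109: forward overpriced → cash-and-carry (buy spot, short the forward).
At maturity, profit = |F_mkt − F*| = |612.86 − 590.8109| = HK$22.05 per share

HK$22.05 per share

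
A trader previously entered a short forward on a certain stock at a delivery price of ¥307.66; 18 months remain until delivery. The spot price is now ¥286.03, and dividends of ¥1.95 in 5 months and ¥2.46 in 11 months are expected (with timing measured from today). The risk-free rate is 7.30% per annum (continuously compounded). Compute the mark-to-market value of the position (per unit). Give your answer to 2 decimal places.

PV(remaining dividends) I = 1.95·e^(−0.0730·5/12) + 2.46·e^(−0.0730·11/12) = 4.1924
Current forward F = (S − I)·e^(rT) = (286.03 − 4.1924)·e^(0.0730·18/12) = 281.8376 × 1.115720 = 314.4518
Value (long) = (F − K)·e^(−rT) = (314.4518 − 307.66) × 0.896282 = 6.0874
Short position value = −(long value) = -¥6.09

-¥6.09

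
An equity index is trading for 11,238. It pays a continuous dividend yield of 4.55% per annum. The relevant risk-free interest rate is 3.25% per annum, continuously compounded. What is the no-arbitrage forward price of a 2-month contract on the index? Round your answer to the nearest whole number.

F = S·e^((r − q)T) = 11238 · e^((0.0325 − 0.0455) × 2/12)
= 11238 · e^-0.002167 = 11238 × 0.997835
F = 11,214

11,214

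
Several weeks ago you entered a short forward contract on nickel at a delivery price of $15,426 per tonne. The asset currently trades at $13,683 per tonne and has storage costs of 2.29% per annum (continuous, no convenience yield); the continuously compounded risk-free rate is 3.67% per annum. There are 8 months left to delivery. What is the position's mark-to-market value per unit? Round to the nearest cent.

$1159.66 per tonne

Current fair forward for the remaining 8 months: F = S·e^((r + u)·T), (r + u) = 0.0367 + 0.0229 = 0.0596
F = 13683 · e^(0.0596 × 8/12) = 13683 × 1.04053326 = 14237.6166
Value of long forward = (F − K)·e^(−rT) = (14237.6166 − 15426) · e^(−0.0367·8/12)
= -1188.3834 × 0.97583022 = -1159.66
Short position value = −(long value) = $1159.66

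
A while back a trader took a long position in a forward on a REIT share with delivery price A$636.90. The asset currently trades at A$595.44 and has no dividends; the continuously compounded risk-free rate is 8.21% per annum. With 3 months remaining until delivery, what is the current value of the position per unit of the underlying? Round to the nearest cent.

Current fair forward for the remaining 3 months: F = S·e^(r·T), r = 0.0821
F = 595.44 · e^(0.0821 × 3/12) = 595.44 × 1.020737 = 607.7876
Value of long forward = (F − K)·e^(−rT) = (607.7876 − 636.90) · e^(−0.0821·3/12)
= -29.1124 × 0.979684 = -28.52

-A$28.52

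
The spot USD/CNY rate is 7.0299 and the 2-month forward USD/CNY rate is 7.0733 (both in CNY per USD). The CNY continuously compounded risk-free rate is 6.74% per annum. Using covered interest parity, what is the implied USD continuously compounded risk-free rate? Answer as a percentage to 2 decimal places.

3.05%

F = S·e^((r_CNY − r_USD)T) ⇒ r_USD = r_CNY − ln(F/S)/T
ln(7.0733/7.0299) = 0.006155; /(2/12) = 0.036930
r_USD = 0.0674 − 0.036930 = 0.030470
r_USD = 3.05%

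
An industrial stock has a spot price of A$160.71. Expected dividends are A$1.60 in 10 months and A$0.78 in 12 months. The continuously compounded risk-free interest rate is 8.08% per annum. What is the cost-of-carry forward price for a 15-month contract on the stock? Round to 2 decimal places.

PV(dividends) I = 1.60·e^(−0.0808·10/12) + 0.78·e^(−0.0808·12/12)
I = 1.4958 + 0.7195 = 2.2153
F = (S − I)·e^(rT) = (160.71 − 2.2153) · e^(0.0808·15/12)
= 158.4947 · e^0.101000 = 158.4947 × 1.106277 = A$175.34

A$175.34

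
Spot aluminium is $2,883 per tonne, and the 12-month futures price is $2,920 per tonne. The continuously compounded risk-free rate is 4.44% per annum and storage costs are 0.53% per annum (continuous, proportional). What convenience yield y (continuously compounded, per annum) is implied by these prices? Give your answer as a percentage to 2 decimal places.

F = S·e^((r+u−y)T) ⇒ (r+u−y) = ln(F/S)/T
ln(2920/2883) = 0.012752; /T ⇒ 0.012752
y = r + u − ln(F/S)/T = 0.0444 + 0.0053 − 0.012752 = 0.036948
y = 3.69%

3.69%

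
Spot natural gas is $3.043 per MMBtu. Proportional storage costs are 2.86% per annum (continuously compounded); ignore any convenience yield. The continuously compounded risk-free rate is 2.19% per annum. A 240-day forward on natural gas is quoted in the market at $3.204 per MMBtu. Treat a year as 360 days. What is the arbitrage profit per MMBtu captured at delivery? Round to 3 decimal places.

Fair forward: F* = S·e^(carry·T), with carry = (r + u) = 0.0219 + 0.0286 = 0.0505
F* = 3.043 · e^(0.0505 × 240/360) = 3.043 · e^0.033667 = 3.043 × 1.034240 = $3.1472
Market $3.204 > fair $3.1472: forward overpriced → cash-and-carry (buy spot, short the forward).
At maturity, profit = |F_mkt − F*| = |3.204 − 3.1472| = $0.057 per MMBtu

$0.057 per MMBtu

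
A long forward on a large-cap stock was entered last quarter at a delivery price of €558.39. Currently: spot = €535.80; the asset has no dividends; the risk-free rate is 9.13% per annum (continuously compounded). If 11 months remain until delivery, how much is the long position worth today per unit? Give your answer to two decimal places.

Current fair forward for the remaining 11 months: F = S·e^(r·T), r = 0.0913
F = 535.80 · e^(0.0913 × 11/12) = 535.80 × 1.087294 = 582.5721
Value of long forward = (F − K)·e^(−rT) = (582.5721 − 558.39) · e^(−0.0913·11/12)
= 24.1821 × 0.919715 = 22.24

€22.24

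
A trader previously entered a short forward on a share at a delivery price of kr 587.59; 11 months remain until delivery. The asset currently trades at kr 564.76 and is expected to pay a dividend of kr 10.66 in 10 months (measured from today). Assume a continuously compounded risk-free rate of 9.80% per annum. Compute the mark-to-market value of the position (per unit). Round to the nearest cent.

PV(remaining dividends) I = 10.66·e^(−0.0980·10/12) = 9.8240
Current forward F = (S − I)·e^(rT) = (564.76 − 9.8240)·e^(0.0980·11/12) = 554.9360 × 1.093992 = 607.0955
Value (long) = (F − K)·e^(−rT) = (607.0955 − 587.59) × 0.914084 = 17.8297
Short position value = −(long value) = -kr 17.83

-kr 17.83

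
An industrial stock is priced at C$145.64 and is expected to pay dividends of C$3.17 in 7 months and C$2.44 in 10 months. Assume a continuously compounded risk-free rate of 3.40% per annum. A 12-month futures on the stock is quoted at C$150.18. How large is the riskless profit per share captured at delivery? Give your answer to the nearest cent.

PV(dividends) I = 3.17·e^(−0.0340·7/12) + 2.44·e^(−0.0340·10/12) = 5.4796
Fair futures F* = (S − I)·e^(rT) = (145.64 − 5.4796)·e^0.034000 = 140.1604 × 1.034585 = 145.0078
Market C$150.18 > fair 145.0078: forward overpriced → cash-and-carry (borrow at r, buy the stock and collect the dividends, short the forward).
Profit at T = |F_mkt − F*| = |150.18 − 145.0078| = C$5.17 per share

C$5.17 per share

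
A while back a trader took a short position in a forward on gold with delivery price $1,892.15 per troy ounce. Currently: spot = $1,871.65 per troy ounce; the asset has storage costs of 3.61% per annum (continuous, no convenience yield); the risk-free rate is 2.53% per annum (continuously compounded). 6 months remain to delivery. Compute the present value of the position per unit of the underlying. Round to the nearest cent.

Current fair forward for the remaining 6 months: F = S·e^((r + u)·T), (r + u) = 0.0253 + 0.0361 = 0.0614
F = 1871.65 · e^(0.0614 × 6/12) = 1871.65 × 1.03117610 = 1930.0007
Value of long forward = (F − K)·e^(−rT) = (1930.0007 − 1892.15) · e^(−0.0253·6/12)
= 37.8507 × 0.98742967 = 37.37
Short position value = −(long value) = -$37.37

-$37.37 per troy ounce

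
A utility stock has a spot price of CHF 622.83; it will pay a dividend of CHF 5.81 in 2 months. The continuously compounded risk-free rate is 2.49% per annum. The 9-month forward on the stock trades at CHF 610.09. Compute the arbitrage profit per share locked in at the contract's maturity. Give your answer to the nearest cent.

PV(dividends) I = 5.81·e^(−0.0249·2/12) = 5.7859
Fair forward F* = (S − I)·e^(rT) = (622.83 − 5.7859)·e^0.018675 = 617.0441 × 1.018850 = 628.6754
Market CHF 610.09 < fair 628.6754: forward underpriced → reverse cash-and-carry (short the stock, invest proceeds at r, pay the dividends, go long the forward).
Profit at T = |F_mkt − F*| = |610.09 − 628.6754| = CHF 18.59 per share

CHF 18.59 per share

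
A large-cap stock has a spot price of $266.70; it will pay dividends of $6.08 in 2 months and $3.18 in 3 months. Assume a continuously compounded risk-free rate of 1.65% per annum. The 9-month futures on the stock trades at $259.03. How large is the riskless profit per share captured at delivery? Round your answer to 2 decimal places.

PV(dividends) I = 6.08·e^(−0.0165·2/12) + 3.18·e^(−0.0165·3/12) = 9.2302
Fair futures F* = (S − I)·e^(rT) = (266.70 − 9.2302)·e^0.012375 = 257.4698 × 1.012452 = 260.6758
Market $259.03 < fair 260.6758: forward underpriced → reverse cash-and-carry (short the stock, invest proceeds at r, pay the dividends, go long the forward).
Profit at T = |F_mkt − F*| = |259.03 − 260.6758| = $1.65 per share

$1.65 per share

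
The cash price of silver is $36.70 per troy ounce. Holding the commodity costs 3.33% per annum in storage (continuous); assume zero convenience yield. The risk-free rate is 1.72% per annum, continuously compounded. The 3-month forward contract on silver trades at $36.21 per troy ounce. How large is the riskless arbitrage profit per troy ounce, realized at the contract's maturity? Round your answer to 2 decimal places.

$0.96 per troy ounce

Fair forward: F* = S·e^(carry·T), with carry = (r + u) = 0.0172 + 0.0333 = 0.0505
F* = 36.70 · e^(0.0505 × 3/12) = 36.70 · e^0.012625 = 36.70 × 1.012705 = $37.1663
Market $36.21 < fair $37.1663: forward underpriced → reverse cash-and-carry (short spot, go long the forward).
At maturity, profit = |F_mkt − F*| = |36.21 − 37.1663| = $0.96 per troy ounce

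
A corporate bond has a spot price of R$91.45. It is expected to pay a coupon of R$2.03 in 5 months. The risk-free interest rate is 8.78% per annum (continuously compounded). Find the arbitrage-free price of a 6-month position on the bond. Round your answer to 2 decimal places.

R$93.51

PV(coupons) I = 2.03·e^(−0.0878·5/12)
I = 1.9571
F = (S − I)·e^(rT) = (91.45 − 1.9571) · e^(0.0878·6/12)
= 89.4929 · e^0.043900 = 89.4929 × 1.044878 = R$93.51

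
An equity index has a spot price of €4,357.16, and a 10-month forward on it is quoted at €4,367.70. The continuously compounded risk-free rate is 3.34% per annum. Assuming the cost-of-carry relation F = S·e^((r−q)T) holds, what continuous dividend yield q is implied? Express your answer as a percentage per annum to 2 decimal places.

From F = S·e^((r−q)T): (r − q) = ln(F/S)/T
ln(4367.70/4357.16) = ln(1.002419) = 0.002416
(r − q) = 0.002416 / (10/12) = 0.002899
q = r − ln(F/S)/T = 0.0334 − 0.002899 = 0.030501
q = 3.05%

3.05%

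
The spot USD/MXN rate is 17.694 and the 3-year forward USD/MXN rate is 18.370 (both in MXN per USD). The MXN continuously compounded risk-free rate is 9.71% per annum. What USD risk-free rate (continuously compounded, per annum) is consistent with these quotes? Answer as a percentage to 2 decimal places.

8.46%

F = S·e^((r_MXN − r_USD)T) ⇒ r_USD = r_MXN − ln(F/S)/T
ln(18.370/17.694) = 0.037493; /(3) = 0.012498
r_USD = 0.0971 − 0.012498 = 0.084602
r_USD = 8.46%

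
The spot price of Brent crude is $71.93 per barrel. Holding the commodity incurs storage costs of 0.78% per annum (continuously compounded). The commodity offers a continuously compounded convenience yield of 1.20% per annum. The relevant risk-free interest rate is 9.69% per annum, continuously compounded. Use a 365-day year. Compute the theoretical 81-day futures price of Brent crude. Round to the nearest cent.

Net carry = r + u − y = 0.0969 + 0.0078 − 0.0120 = 0.0927
F = S·e^((r+u−y)T) = 71.93 · e^(0.0927 × 81/365) = 71.93 · e^0.020572
= 71.93 × 1.020785 = $73.43 per barrel

$73.43 per barrel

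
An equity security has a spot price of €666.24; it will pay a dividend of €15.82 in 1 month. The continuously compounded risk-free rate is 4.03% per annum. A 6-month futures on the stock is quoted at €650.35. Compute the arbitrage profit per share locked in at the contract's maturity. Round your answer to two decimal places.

PV(dividends) I = 15.82·e^(−0.0403·1/12) = 15.7670
Fair futures F* = (S − I)·e^(rT) = (666.24 − 15.7670)·e^0.020150 = 650.4730 × 1.020354 = 663.7127
Market €650.35 < fair 663.7127: forward underpriced → reverse cash-and-carry (short the stock, invest proceeds at r, pay the dividends, go long the forward).
Profit at T = |F_mkt − F*| = |650.35 − 663.7127| = €13.36 per share

€13.36 per share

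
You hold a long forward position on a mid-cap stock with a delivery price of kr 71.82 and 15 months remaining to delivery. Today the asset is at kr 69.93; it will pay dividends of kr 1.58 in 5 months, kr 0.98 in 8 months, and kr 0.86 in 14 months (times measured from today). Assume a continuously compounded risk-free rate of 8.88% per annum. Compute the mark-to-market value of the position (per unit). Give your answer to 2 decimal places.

PV(remaining dividends) I = 1.58·e^(−0.0888·5/12) + 0.98·e^(−0.0888·8/12) + 0.86·e^(−0.0888·14/12) = 3.2216
Current forward F = (S − I)·e^(rT) = (69.93 − 3.2216)·e^(0.0888·15/12) = 66.7084 × 1.117395 = 74.5396
Value (long) = (F − K)·e^(−rT) = (74.5396 − 71.82) × 0.894939 = 2.4339
Value = kr 2.43

kr 2.43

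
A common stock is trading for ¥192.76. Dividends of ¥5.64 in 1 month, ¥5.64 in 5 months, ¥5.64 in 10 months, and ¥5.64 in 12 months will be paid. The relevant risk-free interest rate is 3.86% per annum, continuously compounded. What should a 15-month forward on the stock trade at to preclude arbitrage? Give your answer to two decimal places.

¥179.14

PV(dividends) I = 5.64·e^(−0.0386·1/12) + 5.64·e^(−0.0386·5/12) + 5.64·e^(−0.0386·10/12) + 5.64·e^(−0.0386·12/12)
I = 5.6219 + 5.5500 + 5.4615 + 5.4264 = 22.0598
F = (S − I)·e^(rT) = (192.76 − 22.0598) · e^(0.0386·15/12)
= 170.7002 · e^0.048250 = 170.7002 × 1.049433 = ¥179.14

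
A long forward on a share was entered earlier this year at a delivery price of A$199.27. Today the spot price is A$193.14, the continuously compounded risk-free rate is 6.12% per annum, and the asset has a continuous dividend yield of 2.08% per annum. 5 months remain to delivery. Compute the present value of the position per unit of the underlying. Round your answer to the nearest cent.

Current fair forward for the remaining 5 months: F = S·e^((r − q)·T), (r − q) = 0.0612 − 0.0208 = 0.0404
F = 193.14 · e^(0.0404 × 5/12) = 193.14 × 1.016976 = 196.4187
Value of long forward = (F − K)·e^(−rT) = (196.4187 − 199.27) · e^(−0.0612·5/12)
= -2.8513 × 0.974822 = -2.78

-A$2.78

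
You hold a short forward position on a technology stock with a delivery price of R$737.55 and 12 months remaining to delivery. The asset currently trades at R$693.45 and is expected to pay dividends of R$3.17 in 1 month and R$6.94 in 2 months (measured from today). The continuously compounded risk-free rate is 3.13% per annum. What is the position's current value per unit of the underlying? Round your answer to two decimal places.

R$31.44

PV(remaining dividends) I = 3.17·e^(−0.0313·1/12) + 6.94·e^(−0.0313·2/12) = 10.0656
Current forward F = (S − I)·e^(rT) = (693.45 − 10.0656)·e^(0.0313·12/12) = 683.3844 × 1.031795 = 705.1126
Value (long) = (F − K)·e^(−rT) = (705.1126 − 737.55) × 0.969185 = -31.4378
Short position value = −(long value) = R$31.44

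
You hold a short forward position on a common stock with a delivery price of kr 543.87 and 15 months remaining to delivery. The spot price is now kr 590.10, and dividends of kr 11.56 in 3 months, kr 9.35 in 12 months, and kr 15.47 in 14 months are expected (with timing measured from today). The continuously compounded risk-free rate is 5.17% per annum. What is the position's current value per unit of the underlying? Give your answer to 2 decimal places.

-kr 45.41

PV(remaining dividends) I = 11.56·e^(−0.0517·3/12) + 9.35·e^(−0.0517·12/12) + 15.47·e^(−0.0517·14/12) = 34.8549
Current forward F = (S − I)·e^(rT) = (590.10 − 34.8549)·e^(0.0517·15/12) = 555.2451 × 1.066759 = 592.3127
Value (long) = (F − K)·e^(−rT) = (592.3127 − 543.87) × 0.937419 = 45.4111
Short position value = −(long value) = -kr 45.41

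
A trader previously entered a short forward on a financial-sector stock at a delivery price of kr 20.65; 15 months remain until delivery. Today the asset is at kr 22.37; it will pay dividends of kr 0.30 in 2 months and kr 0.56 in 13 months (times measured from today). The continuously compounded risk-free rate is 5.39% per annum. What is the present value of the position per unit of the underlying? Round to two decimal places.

-kr 2.24

PV(remaining dividends) I = 0.30·e^(−0.0539·2/12) + 0.56·e^(−0.0539·13/12) = 0.8256
Current forward F = (S − I)·e^(rT) = (22.37 − 0.8256)·e^(0.0539·15/12) = 21.5444 × 1.069697 = 23.0460
Value (long) = (F − K)·e^(−rT) = (23.0460 − 20.65) × 0.934845 = 2.2399
Short position value = −(long value) = -kr 2.24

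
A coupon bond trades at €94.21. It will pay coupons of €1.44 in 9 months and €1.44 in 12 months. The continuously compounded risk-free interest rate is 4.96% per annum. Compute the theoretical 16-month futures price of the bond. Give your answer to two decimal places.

€97.70

PV(coupons) I = 1.44·e^(−0.0496·9/12) + 1.44·e^(−0.0496·12/12)
I = 1.3874 + 1.3703 = 2.7577
F = (S − I)·e^(rT) = (94.21 − 2.7577) · e^(0.0496·16/12)
= 91.4523 · e^0.066133 = 91.4523 × 1.068369 = €97.70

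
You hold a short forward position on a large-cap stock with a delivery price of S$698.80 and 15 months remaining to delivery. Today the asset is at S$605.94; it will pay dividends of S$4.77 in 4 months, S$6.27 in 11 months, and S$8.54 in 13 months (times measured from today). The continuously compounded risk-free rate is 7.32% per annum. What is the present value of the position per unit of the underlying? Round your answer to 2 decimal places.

PV(remaining dividends) I = 4.77·e^(−0.0732·4/12) + 6.27·e^(−0.0732·11/12) + 8.54·e^(−0.0732·13/12) = 18.4070
Current forward F = (S − I)·e^(rT) = (605.94 − 18.4070)·e^(0.0732·15/12) = 587.5330 × 1.095817 = 643.8286
Value (long) = (F − K)·e^(−rT) = (643.8286 − 698.80) × 0.912561 = -50.1648
Short position value = −(long value) = S$50.16

S$50.16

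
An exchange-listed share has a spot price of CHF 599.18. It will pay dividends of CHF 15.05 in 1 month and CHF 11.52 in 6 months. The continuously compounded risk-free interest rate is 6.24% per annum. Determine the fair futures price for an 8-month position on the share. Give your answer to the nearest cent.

CHF 597.38

PV(dividends) I = 15.05·e^(−0.0624·1/12) + 11.52·e^(−0.0624·6/12)
I = 14.9719 + 11.1661 = 26.1380
F = (S − I)·e^(rT) = (599.18 − 26.1380) · e^(0.0624·8/12)
= 573.0420 · e^0.041600 = 573.0420 × 1.042477 = CHF 597.38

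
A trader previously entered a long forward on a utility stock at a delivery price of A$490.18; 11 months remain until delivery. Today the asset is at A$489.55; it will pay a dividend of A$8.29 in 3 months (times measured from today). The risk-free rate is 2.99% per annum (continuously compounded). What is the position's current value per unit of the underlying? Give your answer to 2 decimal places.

PV(remaining dividends) I = 8.29·e^(−0.0299·3/12) = 8.2283
Current forward F = (S − I)·e^(rT) = (489.55 − 8.2283)·e^(0.0299·11/12) = 481.3217 × 1.027787 = 494.6962
Value (long) = (F − K)·e^(−rT) = (494.6962 − 490.18) × 0.972964 = 4.3941
Value = A$4.39

A$4.39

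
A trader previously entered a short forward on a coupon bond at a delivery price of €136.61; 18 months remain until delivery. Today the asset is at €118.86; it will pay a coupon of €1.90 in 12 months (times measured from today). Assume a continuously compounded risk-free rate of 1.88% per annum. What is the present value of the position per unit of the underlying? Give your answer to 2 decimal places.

PV(remaining coupons) I = 1.90·e^(−0.0188·12/12) = 1.8646
Current forward F = (S − I)·e^(rT) = (118.86 − 1.8646)·e^(0.0188·18/12) = 116.9954 × 1.028601 = 120.3416
Value (long) = (F − K)·e^(−rT) = (120.3416 − 136.61) × 0.972194 = -15.8160
Short position value = −(long value) = €15.82

€15.82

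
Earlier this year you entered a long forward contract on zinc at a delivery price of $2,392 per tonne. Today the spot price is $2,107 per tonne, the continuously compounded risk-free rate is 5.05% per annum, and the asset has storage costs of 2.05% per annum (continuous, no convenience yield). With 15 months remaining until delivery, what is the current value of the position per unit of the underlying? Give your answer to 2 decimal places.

Current fair forward for the remaining 15 months: F = S·e^((r + u)·T), (r + u) = 0.0505 + 0.0205 = 0.0710
F = 2107 · e^(0.0710 × 15/12) = 2107 × 1.09280742 = 2302.5452
Value of long forward = (F − K)·e^(−rT) = (2302.5452 − 2392) · e^(−0.0505·15/12)
= -89.4548 × 0.93882611 = -83.98

-$83.98 per tonne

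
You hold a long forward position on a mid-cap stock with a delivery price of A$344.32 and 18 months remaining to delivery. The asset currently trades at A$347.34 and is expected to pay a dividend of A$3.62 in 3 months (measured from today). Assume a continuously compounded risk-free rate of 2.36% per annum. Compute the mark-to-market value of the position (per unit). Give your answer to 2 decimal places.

PV(remaining dividends) I = 3.62·e^(−0.0236·3/12) = 3.5987
Current forward F = (S − I)·e^(rT) = (347.34 − 3.5987)·e^(0.0236·18/12) = 343.7413 × 1.036034 = 356.1277
Value (long) = (F − K)·e^(−rT) = (356.1277 − 344.32) × 0.965219 = 11.3970
Value = A$11.40

A$11.40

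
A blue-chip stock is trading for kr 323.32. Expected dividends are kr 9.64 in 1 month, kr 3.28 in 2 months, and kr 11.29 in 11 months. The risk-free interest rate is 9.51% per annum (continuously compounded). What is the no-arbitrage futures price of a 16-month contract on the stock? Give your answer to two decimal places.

PV(dividends) I = 9.64·e^(−0.0951·1/12) + 3.28·e^(−0.0951·2/12) + 11.29·e^(−0.0951·11/12)
I = 9.5639 + 3.2284 + 10.3475 = 23.1398
F = (S − I)·e^(rT) = (323.32 − 23.1398) · e^(0.0951·16/12)
= 300.1802 · e^0.126800 = 300.1802 × 1.135190 = kr 340.76

kr 340.76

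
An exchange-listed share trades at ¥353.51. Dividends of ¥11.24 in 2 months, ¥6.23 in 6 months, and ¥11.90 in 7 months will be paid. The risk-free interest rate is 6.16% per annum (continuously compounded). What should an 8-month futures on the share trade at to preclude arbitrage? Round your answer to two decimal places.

¥338.48

PV(dividends) I = 11.24·e^(−0.0616·2/12) + 6.23·e^(−0.0616·6/12) + 11.90·e^(−0.0616·7/12)
I = 11.1252 + 6.0410 + 11.4800 = 28.6462
F = (S − I)·e^(rT) = (353.51 − 28.6462) · e^(0.0616·8/12)
= 324.8638 · e^0.041067 = 324.8638 × 1.041922 = ¥338.48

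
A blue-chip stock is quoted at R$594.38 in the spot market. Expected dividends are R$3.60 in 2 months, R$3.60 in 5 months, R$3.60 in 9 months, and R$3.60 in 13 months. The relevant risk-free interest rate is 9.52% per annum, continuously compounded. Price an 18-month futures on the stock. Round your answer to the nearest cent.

R$669.93

PV(dividends) I = 3.60·e^(−0.0952·2/12) + 3.60·e^(−0.0952·5/12) + 3.60·e^(−0.0952·9/12) + 3.60·e^(−0.0952·13/12)
I = 3.5433 + 3.4600 + 3.3519 + 3.2472 = 13.6024
F = (S − I)·e^(rT) = (594.38 − 13.6024) · e^(0.0952·18/12)
= 580.7776 · e^0.142800 = 580.7776 × 1.153499 = R$669.93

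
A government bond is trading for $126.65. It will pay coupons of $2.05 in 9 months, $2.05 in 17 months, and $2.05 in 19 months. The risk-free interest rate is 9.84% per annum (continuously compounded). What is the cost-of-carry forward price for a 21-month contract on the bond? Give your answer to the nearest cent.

$143.99

PV(coupons) I = 2.05·e^(−0.0984·9/12) + 2.05·e^(−0.0984·17/12) + 2.05·e^(−0.0984·19/12)
I = 1.9042 + 1.7833 + 1.7542 = 5.4417
F = (S − I)·e^(rT) = (126.65 − 5.4417) · e^(0.0984·21/12)
= 121.2083 · e^0.172200 = 121.2083 × 1.187915 = $143.99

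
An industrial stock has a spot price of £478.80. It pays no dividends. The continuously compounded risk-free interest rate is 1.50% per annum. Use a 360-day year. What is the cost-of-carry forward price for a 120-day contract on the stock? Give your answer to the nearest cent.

£481.20

F = S·e^(rT) = 478.80 · e^(0.0150 × 120/360)
= 478.80 · e^0.005000 = 478.80 × 1.005013
F = £481.20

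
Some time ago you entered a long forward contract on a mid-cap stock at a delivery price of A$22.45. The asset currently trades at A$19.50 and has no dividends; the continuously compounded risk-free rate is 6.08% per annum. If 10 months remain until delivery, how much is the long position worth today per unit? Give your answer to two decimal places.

-A$1.84

Current fair forward for the remaining 10 months: F = S·e^(r·T), r = 0.0608
F = 19.50 · e^(0.0608 × 10/12) = 19.50 × 1.051972 = 20.5135
Value of long forward = (F − K)·e^(−rT) = (20.5135 − 22.45) · e^(−0.0608·10/12)
= -1.9365 × 0.950595 = -1.84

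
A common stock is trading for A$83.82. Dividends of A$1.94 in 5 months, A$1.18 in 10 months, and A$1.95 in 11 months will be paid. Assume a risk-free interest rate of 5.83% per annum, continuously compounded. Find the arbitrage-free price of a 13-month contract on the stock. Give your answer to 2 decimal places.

PV(dividends) I = 1.94·e^(−0.0583·5/12) + 1.18·e^(−0.0583·10/12) + 1.95·e^(−0.0583·11/12)
I = 1.8934 + 1.1240 + 1.8485 = 4.8659
F = (S − I)·e^(rT) = (83.82 − 4.8659) · e^(0.0583·13/12)
= 78.9541 · e^0.063158 = 78.9541 × 1.065195 = A$84.10

A$84.10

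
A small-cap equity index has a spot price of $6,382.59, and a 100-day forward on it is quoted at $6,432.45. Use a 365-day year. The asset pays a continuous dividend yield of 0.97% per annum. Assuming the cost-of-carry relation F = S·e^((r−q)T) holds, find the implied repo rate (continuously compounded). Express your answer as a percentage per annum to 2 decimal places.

From F = S·e^((r−q)T): (r − q) = ln(F/S)/T
ln(6432.45/6382.59) = ln(1.007812) = 0.007782
(r − q) = 0.007782 / (100/365) = 0.028404
r = ln(F/S)/T + q = 0.028404 + 0.0097 = 0.038104
r = 3.81%

3.81%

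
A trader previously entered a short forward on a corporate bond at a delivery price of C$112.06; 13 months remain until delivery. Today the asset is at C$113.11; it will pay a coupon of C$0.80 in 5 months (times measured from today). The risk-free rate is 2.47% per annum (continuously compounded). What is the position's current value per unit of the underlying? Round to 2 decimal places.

PV(remaining coupons) I = 0.80·e^(−0.0247·5/12) = 0.7918
Current forward F = (S − I)·e^(rT) = (113.11 − 0.7918)·e^(0.0247·13/12) = 112.3182 × 1.027120 = 115.3643
Value (long) = (F − K)·e^(−rT) = (115.3643 − 112.06) × 0.973596 = 3.2171
Short position value = −(long value) = -C$3.22

-C$3.22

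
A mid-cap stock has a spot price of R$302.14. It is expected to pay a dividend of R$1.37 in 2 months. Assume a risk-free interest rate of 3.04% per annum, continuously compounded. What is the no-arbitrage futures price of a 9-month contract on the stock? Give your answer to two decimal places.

R$307.71

PV(dividends) I = 1.37·e^(−0.0304·2/12)
I = 1.3631
F = (S − I)·e^(rT) = (302.14 − 1.3631) · e^(0.0304·9/12)
= 300.7769 · e^0.022800 = 300.7769 × 1.023062 = R$307.71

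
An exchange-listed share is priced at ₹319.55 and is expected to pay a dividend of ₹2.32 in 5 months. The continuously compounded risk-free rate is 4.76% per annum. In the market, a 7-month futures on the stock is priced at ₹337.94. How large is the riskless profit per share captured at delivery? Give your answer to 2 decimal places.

₹11.73 per share

PV(dividends) I = 2.32·e^(−0.0476·5/12) = 2.2744
Fair futures F* = (S − I)·e^(rT) = (319.55 − 2.2744)·e^0.027767 = 317.2756 × 1.028156 = 326.2088
Market ₹337.94 > fair 326.2088: forward overpriced → cash-and-carry (borrow at r, buy the stock and collect the dividends, short the forward).
Profit at T = |F_mkt − F*| = |337.94 − 326.2088| = ₹11.73 per share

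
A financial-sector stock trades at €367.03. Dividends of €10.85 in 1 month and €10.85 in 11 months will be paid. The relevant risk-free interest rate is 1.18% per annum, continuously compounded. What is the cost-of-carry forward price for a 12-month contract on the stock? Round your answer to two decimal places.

PV(dividends) I = 10.85·e^(−0.0118·1/12) + 10.85·e^(−0.0118·11/12)
I = 10.8393 + 10.7333 = 21.5726
F = (S − I)·e^(rT) = (367.03 − 21.5726) · e^(0.0118·12/12)
= 345.4574 · e^0.011800 = 345.4574 × 1.011870 = €349.56

€349.56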